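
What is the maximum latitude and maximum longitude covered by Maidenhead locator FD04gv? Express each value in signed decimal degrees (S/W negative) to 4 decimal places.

Field F=5, D=3: +5·20° lon, +3·10° lat → SW at lon -80°, lat -60°.
Square 0, 4: +0·2° lon, +4·1° lat → SW at lon -80°, lat -56°.
Subsquare g=6, v=21: +6·0.0833333° lon, +21·0.0416667° lat → SW at lon -79.5°, lat -55.125°.
Cell spans 0.0833333° lon × 0.0416667° lat. NE corner is SW corner plus one full cell.
latitude -55.0833, longitude -79.4167.

-55.0833, -79.4167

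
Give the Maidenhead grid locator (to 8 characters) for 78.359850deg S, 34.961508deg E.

KB71lp53

Add 180° to longitude and 90° to latitude: 214.96151, 11.64015.
Field (20°×10°, letters A–R): 214.96151/20 → 10 → K, 11.64015/10 → 1 → B; chars KB.
Square (2°×1°, digits 0–9): 14.96151/2 → 7, 1.64015/1 → 1; chars 71.
Subsquare (5′×2.5′, letters a–x): 0.96151/0.0833333 → 11 → l, 0.64015/0.0416667 → 15 → p; chars lp.
Extended square (30″×15″, digits 0–9): 0.04484/0.00833333 → 5, 0.01515/0.00416667 → 3; chars 53.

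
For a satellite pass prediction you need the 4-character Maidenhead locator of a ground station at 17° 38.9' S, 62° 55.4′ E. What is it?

Shift to the Maidenhead origin (180°W, 90°S): lon 242.92, lat 72.35.
Field: 242.92/20 → 12 → M, 72.35/10 → 7 → H; chars MH.
Square: 2.92/2 → 1, 2.35/1 → 2; chars 12.

MH12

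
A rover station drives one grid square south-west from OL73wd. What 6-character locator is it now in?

Longitude subsquare w = 22; −1 → 21 = v.
Latitude subsquare d = 3; −1 → 2 = c.

OL73vc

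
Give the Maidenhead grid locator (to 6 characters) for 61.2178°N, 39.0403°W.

HP01lf

Add 180° to longitude and 90° to latitude: 140.9597, 151.2178.
Field (20°×10°, letters A–R): lon ⌊140.9597/20⌋ = 7 → H; lat ⌊151.2178/10⌋ = 15 → P.
Square (2°×1°, digits 0–9): lon ⌊0.9597/2⌋ = 0; lat ⌊1.2178/1⌋ = 1.
Subsquare (5′×2.5′, letters a–x): lon ⌊0.9597/0.0833333⌋ = 11 → l; lat ⌊0.2178/0.0416667⌋ = 5 → f.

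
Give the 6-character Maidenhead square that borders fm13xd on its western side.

FM13wd

Longitude subsquare x = 23; −1 → 22 = w.
The latitude characters are unchanged.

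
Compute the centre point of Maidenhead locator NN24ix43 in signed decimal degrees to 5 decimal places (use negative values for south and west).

Field N=13, N=13: +13·20° lon, +13·10° lat → SW at lon 80°, lat 40°.
Square 2, 4: +2·2° lon, +4·1° lat → SW at lon 84°, lat 44°.
Subsquare i=8, x=23: +8·0.0833333° lon, +23·0.0416667° lat → SW at lon 84.6667°, lat 44.9583°.
Extended square 4, 3: +4·0.00833333° lon, +3·0.00416667° lat → SW at lon 84.7°, lat 44.9708°.
Cell spans 0.00833333° lon × 0.00416667° lat. Centre is SW corner plus half of each.
latitude 44.97292, longitude 84.70417.

44.97292, 84.70417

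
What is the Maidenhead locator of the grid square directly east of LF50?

LF60

Longitude square 5; +1 → 6.
The latitude characters are unchanged.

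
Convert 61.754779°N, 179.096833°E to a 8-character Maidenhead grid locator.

RP91ns11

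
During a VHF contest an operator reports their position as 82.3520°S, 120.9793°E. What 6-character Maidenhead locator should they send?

Shift to the Maidenhead origin (180°W, 90°S): lon 300.9793, lat 7.6480.
Field: 300.9793/20 → 15 → P, 7.6480/10 → 0 → A; chars PA.
Square: 0.9793/2 → 0, 7.6480/1 → 7; chars 07.
Subsquare: 0.9793/0.0833333 → 11 → l, 0.6480/0.0416667 → 15 → p; chars lp.

PA07lp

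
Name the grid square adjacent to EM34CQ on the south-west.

Longitude subsquare c = 2; −1 → 1 = b.
Latitude subsquare q = 16; −1 → 15 = p.

EM34bp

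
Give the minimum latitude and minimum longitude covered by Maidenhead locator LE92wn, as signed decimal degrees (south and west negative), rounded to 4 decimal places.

-47.4583, 59.8333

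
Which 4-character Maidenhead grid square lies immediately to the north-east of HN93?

Longitude square 9; +1 → 10, wraps to 0, carry into field.
Longitude field H = 7; +1 → 8 = I.
Latitude square 3; +1 → 4.

IN04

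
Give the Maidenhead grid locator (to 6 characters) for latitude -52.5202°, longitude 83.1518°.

ND17nl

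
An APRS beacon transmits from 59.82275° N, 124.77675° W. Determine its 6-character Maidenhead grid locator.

CO79ot

Shift to the Maidenhead origin (180°W, 90°S): lon 55.2232, lat 149.8227.
Field (20°×10°, letters A–R): 55.2232/20 → 2 → C, 149.8227/10 → 14 → O; chars CO.
Square (2°×1°, digits 0–9): 15.2232/2 → 7, 9.8227/1 → 9; chars 79.
Subsquare (5′×2.5′, letters a–x): 1.2232/0.0833333 → 14 → o, 0.8227/0.0416667 → 19 → t; chars ot.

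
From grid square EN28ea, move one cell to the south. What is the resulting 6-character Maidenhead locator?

Latitude subsquare a = 0; −1 → -1, wraps to 23 = x, carry into square.
Latitude square 8; −1 → 7.
The longitude characters are unchanged.

EN27ex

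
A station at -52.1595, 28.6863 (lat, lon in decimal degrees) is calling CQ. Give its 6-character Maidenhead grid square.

Shift to the Maidenhead origin (180°W, 90°S): lon 208.6863, lat 37.8405.
Field: 208.6863/20 → 10 → K, 37.8405/10 → 3 → D; chars KD.
Square: 8.6863/2 → 4, 7.8405/1 → 7; chars 47.
Subsquare: 0.6863/0.0833333 → 8 → i, 0.8405/0.0416667 → 20 → u; chars iu.

KD47iu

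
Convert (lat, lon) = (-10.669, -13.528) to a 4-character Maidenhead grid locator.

IH39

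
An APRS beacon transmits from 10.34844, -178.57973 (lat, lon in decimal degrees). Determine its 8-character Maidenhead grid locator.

AK00ri03

Offset from 180°W / 90°S: lon 1.42027°, lat 100.34844°.
Field (20°×10°, letters A–R): 1.42027/20 → 0 → A, 100.34844/10 → 10 → K; chars AK.
Square (2°×1°, digits 0–9): 1.42027/2 → 0, 0.34844/1 → 0; chars 00.
Subsquare (5′×2.5′, letters a–x): 1.42027/0.0833333 → 17 → r, 0.34844/0.0416667 → 8 → i; chars ri.
Extended square (30″×15″, digits 0–9): 0.00360/0.00833333 → 0, 0.01511/0.00416667 → 3; chars 03.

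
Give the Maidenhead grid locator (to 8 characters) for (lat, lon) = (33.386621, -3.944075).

IM83aj62

Offset from 180°W / 90°S: lon 176.05593°, lat 123.38662°.
Field: 176.05593/20 → 8 → I, 123.38662/10 → 12 → M; chars IM.
Square: 16.05593/2 → 8, 3.38662/1 → 3; chars 83.
Subsquare: 0.05593/0.0833333 → 0 → a, 0.38662/0.0416667 → 9 → j; chars aj.
Extended square: 0.05593/0.00833333 → 6, 0.01162/0.00416667 → 2; chars 62.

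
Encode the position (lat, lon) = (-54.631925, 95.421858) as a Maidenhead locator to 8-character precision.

ND75ri08

Offset from 180°W / 90°S: lon 275.42186°, lat 35.36807°.
Field (20°×10°, letters A–R): 275.42186/20 → 13 → N, 35.36807/10 → 3 → D; chars ND.
Square (2°×1°, digits 0–9): 15.42186/2 → 7, 5.36807/1 → 5; chars 75.
Subsquare (5′×2.5′, letters a–x): 1.42186/0.0833333 → 17 → r, 0.36807/0.0416667 → 8 → i; chars ri.
Extended square (30″×15″, digits 0–9): 0.00519/0.00833333 → 0, 0.03474/0.00416667 → 8; chars 08.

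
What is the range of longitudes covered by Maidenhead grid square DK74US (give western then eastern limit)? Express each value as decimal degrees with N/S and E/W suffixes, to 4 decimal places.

104.3333° W, 104.2500° W

Field D=3, K=10: +3·20° lon, +10·10° lat → SW at lon -120°, lat 10°.
Square 7, 4: +7·2° lon, +4·1° lat → SW at lon -106°, lat 14°.
Subsquare u=20, s=18: +20·0.0833333° lon, +18·0.0416667° lat → SW at lon -104.333°, lat 14.75°.
Cell spans 0.0833333° lon × 0.0416667° lat.
west 104.3333° W, east 104.2500° W.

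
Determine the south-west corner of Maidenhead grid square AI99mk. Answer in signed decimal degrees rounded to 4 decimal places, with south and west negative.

Field A=0, I=8: +0·20° lon, +8·10° lat → SW at lon -180°, lat -10°.
Square 9, 9: +9·2° lon, +9·1° lat → SW at lon -162°, lat -1°.
Subsquare m=12, k=10: +12·0.0833333° lon, +10·0.0416667° lat → SW at lon -161°, lat -0.583333°.
latitude -0.5833, longitude -161.0000.

-0.5833, -161.0000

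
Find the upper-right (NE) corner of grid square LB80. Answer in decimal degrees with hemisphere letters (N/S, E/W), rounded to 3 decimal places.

79.000° S, 58.000° E

Field L=11, B=1: +11·20° lon, +1·10° lat → SW at lon 40°, lat -80°.
Square 8, 0: +8·2° lon, +0·1° lat → SW at lon 56°, lat -80°.
Cell spans 2° lon × 1° lat. NE corner is SW corner plus one full cell.
latitude 79.000° S, longitude 58.000° E.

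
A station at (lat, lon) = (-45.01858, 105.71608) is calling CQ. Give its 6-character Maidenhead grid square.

Shift to the Maidenhead origin (180°W, 90°S): lon 285.7161, lat 44.9814.
Field (20°×10°, letters A–R): lon ⌊285.7161/20⌋ = 14 → O; lat ⌊44.9814/10⌋ = 4 → E.
Square (2°×1°, digits 0–9): lon ⌊5.7161/2⌋ = 2; lat ⌊4.9814/1⌋ = 4.
Subsquare (5′×2.5′, letters a–x): lon ⌊1.7161/0.0833333⌋ = 20 → u; lat ⌊0.9814/0.0416667⌋ = 23 → x.

OE24ux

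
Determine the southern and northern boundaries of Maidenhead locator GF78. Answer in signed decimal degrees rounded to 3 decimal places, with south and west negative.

-32.000, -31.000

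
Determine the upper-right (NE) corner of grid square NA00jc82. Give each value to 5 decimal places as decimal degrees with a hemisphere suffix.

89.90417° S, 80.82500° E

Field N=13, A=0: +13·20° lon, +0·10° lat → SW at lon 80°, lat -90°.
Square 0, 0: +0·2° lon, +0·1° lat → SW at lon 80°, lat -90°.
Subsquare j=9, c=2: +9·0.0833333° lon, +2·0.0416667° lat → SW at lon 80.75°, lat -89.9167°.
Extended square 8, 2: +8·0.00833333° lon, +2·0.00416667° lat → SW at lon 80.8167°, lat -89.9083°.
Cell spans 0.00833333° lon × 0.00416667° lat. NE corner is SW corner plus one full cell.
latitude 89.90417° S, longitude 80.82500° E.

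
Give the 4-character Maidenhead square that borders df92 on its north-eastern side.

Longitude square 9; +1 → 10, wraps to 0, carry into field.
Longitude field D = 3; +1 → 4 = E.
Latitude square 2; +1 → 3.

EF03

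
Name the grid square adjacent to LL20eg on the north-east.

Longitude subsquare e = 4; +1 → 5 = f.
Latitude subsquare g = 6; +1 → 7 = h.

LL20fh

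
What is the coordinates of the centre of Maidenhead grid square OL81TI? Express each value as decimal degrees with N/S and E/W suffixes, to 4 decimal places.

21.3542° N, 117.6250° E

Field O=14, L=11: +14·20° lon, +11·10° lat → SW at lon 100°, lat 20°.
Square 8, 1: +8·2° lon, +1·1° lat → SW at lon 116°, lat 21°.
Subsquare t=19, i=8: +19·0.0833333° lon, +8·0.0416667° lat → SW at lon 117.583°, lat 21.3333°.
Cell spans 0.0833333° lon × 0.0416667° lat. Centre is SW corner plus half of each.
latitude 21.3542° N, longitude 117.6250° E.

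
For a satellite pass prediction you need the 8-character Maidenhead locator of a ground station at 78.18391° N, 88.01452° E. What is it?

NQ48ae14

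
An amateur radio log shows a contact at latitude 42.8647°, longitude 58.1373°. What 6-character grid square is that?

Shift to the Maidenhead origin (180°W, 90°S): lon 238.1373, lat 132.8647.
Field (20°×10°, letters A–R): lon ⌊238.1373/20⌋ = 11 → L; lat ⌊132.8647/10⌋ = 13 → N.
Square (2°×1°, digits 0–9): lon ⌊18.1373/2⌋ = 9; lat ⌊2.8647/1⌋ = 2.
Subsquare (5′×2.5′, letters a–x): lon ⌊0.1373/0.0833333⌋ = 1 → b; lat ⌊0.8647/0.0416667⌋ = 20 → u.

LN92bu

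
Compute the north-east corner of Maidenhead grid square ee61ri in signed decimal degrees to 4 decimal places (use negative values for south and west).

-48.6250, -86.5000

Field E=4, E=4: +4·20° lon, +4·10° lat → SW at lon -100°, lat -50°.
Square 6, 1: +6·2° lon, +1·1° lat → SW at lon -88°, lat -49°.
Subsquare r=17, i=8: +17·0.0833333° lon, +8·0.0416667° lat → SW at lon -86.5833°, lat -48.6667°.
Cell spans 0.0833333° lon × 0.0416667° lat. NE corner is SW corner plus one full cell.
latitude -48.6250, longitude -86.5000.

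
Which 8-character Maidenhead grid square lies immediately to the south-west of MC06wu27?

Longitude extended square 2; −1 → 1.
Latitude extended square 7; −1 → 6.

MC06wu16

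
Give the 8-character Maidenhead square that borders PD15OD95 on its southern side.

Latitude extended square 5; −1 → 4.
The longitude characters are unchanged.

PD15od94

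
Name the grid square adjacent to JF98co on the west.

JF98bo

Longitude subsquare c = 2; −1 → 1 = b.
The latitude characters are unchanged.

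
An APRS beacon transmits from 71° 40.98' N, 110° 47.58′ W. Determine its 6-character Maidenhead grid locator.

Offset from 180°W / 90°S: lon 69.2070°, lat 161.6830°.
Field (20°×10°, letters A–R): lon ⌊69.2070/20⌋ = 3 → D; lat ⌊161.6830/10⌋ = 16 → Q.
Square (2°×1°, digits 0–9): lon ⌊9.2070/2⌋ = 4; lat ⌊1.6830/1⌋ = 1.
Subsquare (5′×2.5′, letters a–x): lon ⌊1.2070/0.0833333⌋ = 14 → o; lat ⌊0.6830/0.0416667⌋ = 16 → q.

DQ41oq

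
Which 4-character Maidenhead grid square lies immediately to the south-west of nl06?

ML95

Longitude square 0; −1 → -1, wraps to 9, carry into field.
Longitude field N = 13; −1 → 12 = M.
Latitude square 6; −1 → 5.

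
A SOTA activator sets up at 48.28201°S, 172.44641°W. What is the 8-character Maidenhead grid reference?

AE31sr62

Shift to the Maidenhead origin (180°W, 90°S): lon 7.55359, lat 41.71799.
Field (20°×10°, letters A–R): lon ⌊7.55359/20⌋ = 0 → A; lat ⌊41.71799/10⌋ = 4 → E.
Square (2°×1°, digits 0–9): lon ⌊7.55359/2⌋ = 3; lat ⌊1.71799/1⌋ = 1.
Subsquare (5′×2.5′, letters a–x): lon ⌊1.55359/0.0833333⌋ = 18 → s; lat ⌊0.71799/0.0416667⌋ = 17 → r.
Extended square (30″×15″, digits 0–9): lon ⌊0.05359/0.00833333⌋ = 6; lat ⌊0.00966/0.00416667⌋ = 2.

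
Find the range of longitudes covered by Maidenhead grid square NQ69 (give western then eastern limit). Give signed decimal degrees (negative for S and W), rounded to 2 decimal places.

92.00, 94.00

Field N=13, Q=16: +13·20° lon, +16·10° lat → SW at lon 80°, lat 70°.
Square 6, 9: +6·2° lon, +9·1° lat → SW at lon 92°, lat 79°.
Cell spans 2° lon × 1° lat.
west 92.00, east 94.00.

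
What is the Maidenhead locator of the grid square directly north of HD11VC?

HD11vd

Latitude subsquare c = 2; +1 → 3 = d.
The longitude characters are unchanged.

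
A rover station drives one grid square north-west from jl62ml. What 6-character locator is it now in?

JL62lm

Longitude subsquare m = 12; −1 → 11 = l.
Latitude subsquare l = 11; +1 → 12 = m.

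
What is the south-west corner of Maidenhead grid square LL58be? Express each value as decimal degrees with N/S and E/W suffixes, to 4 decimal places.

Field L=11, L=11: +11·20° lon, +11·10° lat → SW at lon 40°, lat 20°.
Square 5, 8: +5·2° lon, +8·1° lat → SW at lon 50°, lat 28°.
Subsquare b=1, e=4: +1·0.0833333° lon, +4·0.0416667° lat → SW at lon 50.0833°, lat 28.1667°.
latitude 28.1667° N, longitude 50.0833° E.

28.1667° N, 50.0833° E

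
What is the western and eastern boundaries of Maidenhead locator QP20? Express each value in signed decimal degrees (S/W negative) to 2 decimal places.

Field Q=16, P=15: +16·20° lon, +15·10° lat → SW at lon 140°, lat 60°.
Square 2, 0: +2·2° lon, +0·1° lat → SW at lon 144°, lat 60°.
Cell spans 2° lon × 1° lat.
west 144.00, east 146.00.

144.00, 146.00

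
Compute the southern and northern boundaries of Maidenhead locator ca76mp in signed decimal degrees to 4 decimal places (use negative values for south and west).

Field C=2, A=0: +2·20° lon, +0·10° lat → SW at lon -140°, lat -90°.
Square 7, 6: +7·2° lon, +6·1° lat → SW at lon -126°, lat -84°.
Subsquare m=12, p=15: +12·0.0833333° lon, +15·0.0416667° lat → SW at lon -125°, lat -83.375°.
Cell spans 0.0833333° lon × 0.0416667° lat.
south -83.3750, north -83.3333.

-83.3750, -83.3333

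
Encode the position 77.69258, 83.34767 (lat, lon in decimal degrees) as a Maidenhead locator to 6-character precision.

NQ17qq

Offset from 180°W / 90°S: lon 263.3477°, lat 167.6926°.
Field: lon ⌊263.3477/20⌋ = 13 → N; lat ⌊167.6926/10⌋ = 16 → Q.
Square: lon ⌊3.3477/2⌋ = 1; lat ⌊7.6926/1⌋ = 7.
Subsquare: lon ⌊1.3477/0.0833333⌋ = 16 → q; lat ⌊0.6926/0.0416667⌋ = 16 → q.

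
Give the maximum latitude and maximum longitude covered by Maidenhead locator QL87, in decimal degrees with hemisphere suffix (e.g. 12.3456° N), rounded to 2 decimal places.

28.00° N, 158.00° E

Field Q=16, L=11: +16·20° lon, +11·10° lat → SW at lon 140°, lat 20°.
Square 8, 7: +8·2° lon, +7·1° lat → SW at lon 156°, lat 27°.
Cell spans 2° lon × 1° lat. NE corner is SW corner plus one full cell.
latitude 28.00° N, longitude 158.00° E.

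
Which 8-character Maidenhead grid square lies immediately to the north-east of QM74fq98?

QM74gq09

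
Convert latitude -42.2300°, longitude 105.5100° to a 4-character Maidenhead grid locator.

Add 180° to longitude and 90° to latitude: 285.51, 47.77.
Field: lon ⌊285.51/20⌋ = 14 → O; lat ⌊47.77/10⌋ = 4 → E.
Square: lon ⌊5.51/2⌋ = 2; lat ⌊7.77/1⌋ = 7.

OE27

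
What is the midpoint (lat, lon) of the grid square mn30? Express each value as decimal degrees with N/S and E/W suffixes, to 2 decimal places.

Field M=12, N=13: +12·20° lon, +13·10° lat → SW at lon 60°, lat 40°.
Square 3, 0: +3·2° lon, +0·1° lat → SW at lon 66°, lat 40°.
Cell spans 2° lon × 1° lat. Centre is SW corner plus half of each.
latitude 40.50° N, longitude 67.00° E.

40.50° N, 67.00° E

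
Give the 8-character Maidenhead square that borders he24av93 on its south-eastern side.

HE24bv02

Longitude extended square 9; +1 → 10, wraps to 0, carry into subsquare.
Longitude subsquare a = 0; +1 → 1 = b.
Latitude extended square 3; −1 → 2.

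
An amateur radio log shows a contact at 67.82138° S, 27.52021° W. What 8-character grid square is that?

Shift to the Maidenhead origin (180°W, 90°S): lon 152.47979, lat 22.17862.
Field (20°×10°, letters A–R): lon ⌊152.47979/20⌋ = 7 → H; lat ⌊22.17862/10⌋ = 2 → C.
Square (2°×1°, digits 0–9): lon ⌊12.47979/2⌋ = 6; lat ⌊2.17862/1⌋ = 2.
Subsquare (5′×2.5′, letters a–x): lon ⌊0.47979/0.0833333⌋ = 5 → f; lat ⌊0.17862/0.0416667⌋ = 4 → e.
Extended square (30″×15″, digits 0–9): lon ⌊0.06312/0.00833333⌋ = 7; lat ⌊0.01195/0.00416667⌋ = 2.

HC62fe72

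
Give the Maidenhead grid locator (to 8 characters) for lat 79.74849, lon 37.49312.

Shift to the Maidenhead origin (180°W, 90°S): lon 217.49312, lat 169.74849.
Field (20°×10°, letters A–R): lon ⌊217.49312/20⌋ = 10 → K; lat ⌊169.74849/10⌋ = 16 → Q.
Square (2°×1°, digits 0–9): lon ⌊17.49312/2⌋ = 8; lat ⌊9.74849/1⌋ = 9.
Subsquare (5′×2.5′, letters a–x): lon ⌊1.49312/0.0833333⌋ = 17 → r; lat ⌊0.74849/0.0416667⌋ = 17 → r.
Extended square (30″×15″, digits 0–9): lon ⌊0.07645/0.00833333⌋ = 9; lat ⌊0.04016/0.00416667⌋ = 9.

KQ89rr99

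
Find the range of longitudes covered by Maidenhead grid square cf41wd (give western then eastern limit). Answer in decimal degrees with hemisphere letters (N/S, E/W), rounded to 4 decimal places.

Field C=2, F=5: +2·20° lon, +5·10° lat → SW at lon -140°, lat -40°.
Square 4, 1: +4·2° lon, +1·1° lat → SW at lon -132°, lat -39°.
Subsquare w=22, d=3: +22·0.0833333° lon, +3·0.0416667° lat → SW at lon -130.167°, lat -38.875°.
Cell spans 0.0833333° lon × 0.0416667° lat.
west 130.1667° W, east 130.0833° W.

130.1667° W, 130.0833° W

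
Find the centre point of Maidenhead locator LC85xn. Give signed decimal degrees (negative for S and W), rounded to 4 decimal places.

-64.4375, 57.9583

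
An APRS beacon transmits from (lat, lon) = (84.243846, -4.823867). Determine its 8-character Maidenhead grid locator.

IR74of18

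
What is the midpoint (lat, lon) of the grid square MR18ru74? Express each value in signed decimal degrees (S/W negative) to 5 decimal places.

Field M=12, R=17: +12·20° lon, +17·10° lat → SW at lon 60°, lat 80°.
Square 1, 8: +1·2° lon, +8·1° lat → SW at lon 62°, lat 88°.
Subsquare r=17, u=20: +17·0.0833333° lon, +20·0.0416667° lat → SW at lon 63.4167°, lat 88.8333°.
Extended square 7, 4: +7·0.00833333° lon, +4·0.00416667° lat → SW at lon 63.475°, lat 88.85°.
Cell spans 0.00833333° lon × 0.00416667° lat. Centre is SW corner plus half of each.
latitude 88.85208, longitude 63.47917.

88.85208, 63.47917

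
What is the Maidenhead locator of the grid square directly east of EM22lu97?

Longitude extended square 9; +1 → 10, wraps to 0, carry into subsquare.
Longitude subsquare l = 11; +1 → 12 = m.
The latitude characters are unchanged.

EM22mu07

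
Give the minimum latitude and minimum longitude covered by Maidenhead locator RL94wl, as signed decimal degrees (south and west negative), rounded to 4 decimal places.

Field R=17, L=11: +17·20° lon, +11·10° lat → SW at lon 160°, lat 20°.
Square 9, 4: +9·2° lon, +4·1° lat → SW at lon 178°, lat 24°.
Subsquare w=22, l=11: +22·0.0833333° lon, +11·0.0416667° lat → SW at lon 179.833°, lat 24.4583°.
latitude 24.4583, longitude 179.8333.

24.4583, 179.8333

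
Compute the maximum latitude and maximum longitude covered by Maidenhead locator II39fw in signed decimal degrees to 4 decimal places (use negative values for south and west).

Field I=8, I=8: +8·20° lon, +8·10° lat → SW at lon -20°, lat -10°.
Square 3, 9: +3·2° lon, +9·1° lat → SW at lon -14°, lat -1°.
Subsquare f=5, w=22: +5·0.0833333° lon, +22·0.0416667° lat → SW at lon -13.5833°, lat -0.0833333°.
Cell spans 0.0833333° lon × 0.0416667° lat. NE corner is SW corner plus one full cell.
latitude -0.0417, longitude -13.5000.

-0.0417, -13.5000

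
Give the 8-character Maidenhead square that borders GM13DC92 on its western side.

GM13dc82

Longitude extended square 9; −1 → 8.
The latitude characters are unchanged.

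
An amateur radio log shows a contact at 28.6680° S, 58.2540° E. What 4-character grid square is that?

LG91

Offset from 180°W / 90°S: lon 238.25°, lat 61.33°.
Field: lon ⌊238.25/20⌋ = 11 → L; lat ⌊61.33/10⌋ = 6 → G.
Square: lon ⌊18.25/2⌋ = 9; lat ⌊1.33/1⌋ = 1.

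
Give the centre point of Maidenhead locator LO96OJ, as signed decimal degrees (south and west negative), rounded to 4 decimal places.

56.3958, 59.2083

Field L=11, O=14: +11·20° lon, +14·10° lat → SW at lon 40°, lat 50°.
Square 9, 6: +9·2° lon, +6·1° lat → SW at lon 58°, lat 56°.
Subsquare o=14, j=9: +14·0.0833333° lon, +9·0.0416667° lat → SW at lon 59.1667°, lat 56.375°.
Cell spans 0.0833333° lon × 0.0416667° lat. Centre is SW corner plus half of each.
latitude 56.3958, longitude 59.2083.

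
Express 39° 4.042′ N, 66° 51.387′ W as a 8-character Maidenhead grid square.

FM69nb76

Add 180° to longitude and 90° to latitude: 113.14355, 129.06737.
Field (20°×10°, letters A–R): 113.14355/20 → 5 → F, 129.06737/10 → 12 → M; chars FM.
Square (2°×1°, digits 0–9): 13.14355/2 → 6, 9.06737/1 → 9; chars 69.
Subsquare (5′×2.5′, letters a–x): 1.14355/0.0833333 → 13 → n, 0.06737/0.0416667 → 1 → b; chars nb.
Extended square (30″×15″, digits 0–9): 0.06022/0.00833333 → 7, 0.02570/0.00416667 → 6; chars 76.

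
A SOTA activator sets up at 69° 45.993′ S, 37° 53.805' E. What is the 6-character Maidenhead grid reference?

Shift to the Maidenhead origin (180°W, 90°S): lon 217.8967, lat 20.2335.
Field: 217.8967/20 → 10 → K, 20.2335/10 → 2 → C; chars KC.
Square: 17.8967/2 → 8, 0.2335/1 → 0; chars 80.
Subsquare: 1.8967/0.0833333 → 22 → w, 0.2335/0.0416667 → 5 → f; chars wf.

KC80wf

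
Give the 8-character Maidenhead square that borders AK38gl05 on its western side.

AK38fl95

Longitude extended square 0; −1 → -1, wraps to 9, carry into subsquare.
Longitude subsquare g = 6; −1 → 5 = f.
The latitude characters are unchanged.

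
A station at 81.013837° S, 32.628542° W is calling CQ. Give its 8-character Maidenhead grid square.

Shift to the Maidenhead origin (180°W, 90°S): lon 147.37146, lat 8.98616.
Field: lon ⌊147.37146/20⌋ = 7 → H; lat ⌊8.98616/10⌋ = 0 → A.
Square: lon ⌊7.37146/2⌋ = 3; lat ⌊8.98616/1⌋ = 8.
Subsquare: lon ⌊1.37146/0.0833333⌋ = 16 → q; lat ⌊0.98616/0.0416667⌋ = 23 → x.
Extended square: lon ⌊0.03812/0.00833333⌋ = 4; lat ⌊0.02783/0.00416667⌋ = 6.

HA38qx46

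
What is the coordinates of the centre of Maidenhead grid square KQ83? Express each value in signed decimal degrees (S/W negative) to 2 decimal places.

Field K=10, Q=16: +10·20° lon, +16·10° lat → SW at lon 20°, lat 70°.
Square 8, 3: +8·2° lon, +3·1° lat → SW at lon 36°, lat 73°.
Cell spans 2° lon × 1° lat. Centre is SW corner plus half of each.
latitude 73.50, longitude 37.00.

73.50, 37.00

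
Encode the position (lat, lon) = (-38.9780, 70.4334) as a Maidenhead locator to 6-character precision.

MF51fa

Add 180° to longitude and 90° to latitude: 250.4334, 51.0220.
Field: 250.4334/20 → 12 → M, 51.0220/10 → 5 → F; chars MF.
Square: 10.4334/2 → 5, 1.0220/1 → 1; chars 51.
Subsquare: 0.4334/0.0833333 → 5 → f, 0.0220/0.0416667 → 0 → a; chars fa.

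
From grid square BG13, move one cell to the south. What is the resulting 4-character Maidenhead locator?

Latitude square 3; −1 → 2.
The longitude characters are unchanged.

BG12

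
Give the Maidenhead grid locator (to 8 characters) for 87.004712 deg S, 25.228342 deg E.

KA22ox78

Shift to the Maidenhead origin (180°W, 90°S): lon 205.22834, lat 2.99529.
Field: 205.22834/20 → 10 → K, 2.99529/10 → 0 → A; chars KA.
Square: 5.22834/2 → 2, 2.99529/1 → 2; chars 22.
Subsquare: 1.22834/0.0833333 → 14 → o, 0.99529/0.0416667 → 23 → x; chars ox.
Extended square: 0.06168/0.00833333 → 7, 0.03695/0.00416667 → 8; chars 78.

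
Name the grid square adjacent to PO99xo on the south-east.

Longitude subsquare x = 23; +1 → 24, wraps to 0 = a, carry into square.
Longitude square 9; +1 → 10, wraps to 0, carry into field.
Longitude field P = 15; +1 → 16 = Q.
Latitude subsquare o = 14; −1 → 13 = n.

QO09an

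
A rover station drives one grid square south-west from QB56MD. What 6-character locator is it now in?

Longitude subsquare m = 12; −1 → 11 = l.
Latitude subsquare d = 3; −1 → 2 = c.

QB56lc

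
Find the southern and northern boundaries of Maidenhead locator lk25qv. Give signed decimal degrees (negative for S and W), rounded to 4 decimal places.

15.8750, 15.9167

Field L=11, K=10: +11·20° lon, +10·10° lat → SW at lon 40°, lat 10°.
Square 2, 5: +2·2° lon, +5·1° lat → SW at lon 44°, lat 15°.
Subsquare q=16, v=21: +16·0.0833333° lon, +21·0.0416667° lat → SW at lon 45.3333°, lat 15.875°.
Cell spans 0.0833333° lon × 0.0416667° lat.
south 15.8750, north 15.9167.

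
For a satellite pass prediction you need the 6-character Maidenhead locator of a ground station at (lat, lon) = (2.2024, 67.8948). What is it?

MJ32we

Add 180° to longitude and 90° to latitude: 247.8948, 92.2024.
Field: lon ⌊247.8948/20⌋ = 12 → M; lat ⌊92.2024/10⌋ = 9 → J.
Square: lon ⌊7.8948/2⌋ = 3; lat ⌊2.2024/1⌋ = 2.
Subsquare: lon ⌊1.8948/0.0833333⌋ = 22 → w; lat ⌊0.2024/0.0416667⌋ = 4 → e.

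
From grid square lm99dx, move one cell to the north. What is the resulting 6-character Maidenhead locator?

LN90da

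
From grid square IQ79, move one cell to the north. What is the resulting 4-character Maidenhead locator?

IR70

Latitude square 9; +1 → 10, wraps to 0, carry into field.
Latitude field Q = 16; +1 → 17 = R.
The longitude characters are unchanged.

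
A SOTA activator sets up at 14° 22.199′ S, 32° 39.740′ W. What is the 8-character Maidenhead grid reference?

HH35qp01

Offset from 180°W / 90°S: lon 147.33767°, lat 75.63002°.
Field: 147.33767/20 → 7 → H, 75.63002/10 → 7 → H; chars HH.
Square: 7.33767/2 → 3, 5.63002/1 → 5; chars 35.
Subsquare: 1.33767/0.0833333 → 16 → q, 0.63002/0.0416667 → 15 → p; chars qp.
Extended square: 0.00433/0.00833333 → 0, 0.00502/0.00416667 → 1; chars 01.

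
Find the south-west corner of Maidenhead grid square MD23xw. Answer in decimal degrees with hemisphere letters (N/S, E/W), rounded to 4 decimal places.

56.0833° S, 65.9167° E

Field M=12, D=3: +12·20° lon, +3·10° lat → SW at lon 60°, lat -60°.
Square 2, 3: +2·2° lon, +3·1° lat → SW at lon 64°, lat -57°.
Subsquare x=23, w=22: +23·0.0833333° lon, +22·0.0416667° lat → SW at lon 65.9167°, lat -56.0833°.
latitude 56.0833° S, longitude 65.9167° E.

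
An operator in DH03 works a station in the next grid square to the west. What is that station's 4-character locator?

Longitude square 0; −1 → -1, wraps to 9, carry into field.
Longitude field D = 3; −1 → 2 = C.
The latitude characters are unchanged.

CH93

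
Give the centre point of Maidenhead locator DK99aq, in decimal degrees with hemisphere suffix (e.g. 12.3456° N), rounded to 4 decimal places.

19.6875° N, 101.9583° W

Field D=3, K=10: +3·20° lon, +10·10° lat → SW at lon -120°, lat 10°.
Square 9, 9: +9·2° lon, +9·1° lat → SW at lon -102°, lat 19°.
Subsquare a=0, q=16: +0·0.0833333° lon, +16·0.0416667° lat → SW at lon -102°, lat 19.6667°.
Cell spans 0.0833333° lon × 0.0416667° lat. Centre is SW corner plus half of each.
latitude 19.6875° N, longitude 101.9583° W.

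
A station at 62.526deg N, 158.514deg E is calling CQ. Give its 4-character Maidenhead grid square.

QP92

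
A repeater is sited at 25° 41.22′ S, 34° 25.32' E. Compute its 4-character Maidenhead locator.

KG74

Shift to the Maidenhead origin (180°W, 90°S): lon 214.42, lat 64.31.
Field: lon ⌊214.42/20⌋ = 10 → K; lat ⌊64.31/10⌋ = 6 → G.
Square: lon ⌊14.42/2⌋ = 7; lat ⌊4.31/1⌋ = 4.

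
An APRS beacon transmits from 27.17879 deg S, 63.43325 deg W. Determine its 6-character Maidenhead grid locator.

Offset from 180°W / 90°S: lon 116.5667°, lat 62.8212°.
Field: lon ⌊116.5667/20⌋ = 5 → F; lat ⌊62.8212/10⌋ = 6 → G.
Square: lon ⌊16.5667/2⌋ = 8; lat ⌊2.8212/1⌋ = 2.
Subsquare: lon ⌊0.5667/0.0833333⌋ = 6 → g; lat ⌊0.8212/0.0416667⌋ = 19 → t.

FG82gt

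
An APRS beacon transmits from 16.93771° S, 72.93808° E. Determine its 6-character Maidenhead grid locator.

MH63lb

Offset from 180°W / 90°S: lon 252.9381°, lat 73.0623°.
Field (20°×10°, letters A–R): 252.9381/20 → 12 → M, 73.0623/10 → 7 → H; chars MH.
Square (2°×1°, digits 0–9): 12.9381/2 → 6, 3.0623/1 → 3; chars 63.
Subsquare (5′×2.5′, letters a–x): 0.9381/0.0833333 → 11 → l, 0.0623/0.0416667 → 1 → b; chars lb.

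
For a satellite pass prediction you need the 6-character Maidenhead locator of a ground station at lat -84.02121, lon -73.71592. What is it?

Shift to the Maidenhead origin (180°W, 90°S): lon 106.2841, lat 5.9788.
Field (20°×10°, letters A–R): lon ⌊106.2841/20⌋ = 5 → F; lat ⌊5.9788/10⌋ = 0 → A.
Square (2°×1°, digits 0–9): lon ⌊6.2841/2⌋ = 3; lat ⌊5.9788/1⌋ = 5.
Subsquare (5′×2.5′, letters a–x): lon ⌊0.2841/0.0833333⌋ = 3 → d; lat ⌊0.9788/0.0416667⌋ = 23 → x.

FA35dx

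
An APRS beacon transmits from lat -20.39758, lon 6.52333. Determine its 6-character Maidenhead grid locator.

JG39go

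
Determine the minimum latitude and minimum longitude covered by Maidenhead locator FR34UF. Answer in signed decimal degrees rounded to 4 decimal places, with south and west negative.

Field F=5, R=17: +5·20° lon, +17·10° lat → SW at lon -80°, lat 80°.
Square 3, 4: +3·2° lon, +4·1° lat → SW at lon -74°, lat 84°.
Subsquare u=20, f=5: +20·0.0833333° lon, +5·0.0416667° lat → SW at lon -72.3333°, lat 84.2083°.
latitude 84.2083, longitude -72.3333.

84.2083, -72.3333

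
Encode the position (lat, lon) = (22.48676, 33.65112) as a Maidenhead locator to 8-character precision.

Offset from 180°W / 90°S: lon 213.65112°, lat 112.48676°.
Field: lon ⌊213.65112/20⌋ = 10 → K; lat ⌊112.48676/10⌋ = 11 → L.
Square: lon ⌊13.65112/2⌋ = 6; lat ⌊2.48676/1⌋ = 2.
Subsquare: lon ⌊1.65112/0.0833333⌋ = 19 → t; lat ⌊0.48676/0.0416667⌋ = 11 → l.
Extended square: lon ⌊0.06779/0.00833333⌋ = 8; lat ⌊0.02843/0.00416667⌋ = 6.

KL62tl86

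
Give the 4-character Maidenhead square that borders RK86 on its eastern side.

RK96

Longitude square 8; +1 → 9.
The latitude characters are unchanged.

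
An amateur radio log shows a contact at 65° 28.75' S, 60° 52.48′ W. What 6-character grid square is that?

Offset from 180°W / 90°S: lon 119.1253°, lat 24.5208°.
Field: 119.1253/20 → 5 → F, 24.5208/10 → 2 → C; chars FC.
Square: 19.1253/2 → 9, 4.5208/1 → 4; chars 94.
Subsquare: 1.1253/0.0833333 → 13 → n, 0.5208/0.0416667 → 12 → m; chars nm.

FC94nm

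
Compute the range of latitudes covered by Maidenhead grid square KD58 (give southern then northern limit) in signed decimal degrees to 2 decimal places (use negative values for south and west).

Field K=10, D=3: +10·20° lon, +3·10° lat → SW at lon 20°, lat -60°.
Square 5, 8: +5·2° lon, +8·1° lat → SW at lon 30°, lat -52°.
Cell spans 2° lon × 1° lat.
south -52.00, north -51.00.

-52.00, -51.00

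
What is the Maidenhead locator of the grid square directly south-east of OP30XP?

OP40ao

Longitude subsquare x = 23; +1 → 24, wraps to 0 = a, carry into square.
Longitude square 3; +1 → 4.
Latitude subsquare p = 15; −1 → 14 = o.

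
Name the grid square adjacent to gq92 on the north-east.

Longitude square 9; +1 → 10, wraps to 0, carry into field.
Longitude field G = 6; +1 → 7 = H.
Latitude square 2; +1 → 3.

HQ03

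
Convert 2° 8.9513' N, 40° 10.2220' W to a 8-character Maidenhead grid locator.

Add 180° to longitude and 90° to latitude: 139.82963, 92.14919.
Field: lon ⌊139.82963/20⌋ = 6 → G; lat ⌊92.14919/10⌋ = 9 → J.
Square: lon ⌊19.82963/2⌋ = 9; lat ⌊2.14919/1⌋ = 2.
Subsquare: lon ⌊1.82963/0.0833333⌋ = 21 → v; lat ⌊0.14919/0.0416667⌋ = 3 → d.
Extended square: lon ⌊0.07963/0.00833333⌋ = 9; lat ⌊0.02419/0.00416667⌋ = 5.

GJ92vd95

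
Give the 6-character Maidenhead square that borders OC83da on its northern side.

Latitude subsquare a = 0; +1 → 1 = b.
The longitude characters are unchanged.

OC83db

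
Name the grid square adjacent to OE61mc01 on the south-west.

OE61lc90

Longitude extended square 0; −1 → -1, wraps to 9, carry into subsquare.
Longitude subsquare m = 12; −1 → 11 = l.
Latitude extended square 1; −1 → 0.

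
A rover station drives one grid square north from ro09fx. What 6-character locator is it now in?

Latitude subsquare x = 23; +1 → 24, wraps to 0 = a, carry into square.
Latitude square 9; +1 → 10, wraps to 0, carry into field.
Latitude field O = 14; +1 → 15 = P.
The longitude characters are unchanged.

RP00fa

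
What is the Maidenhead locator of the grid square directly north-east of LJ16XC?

LJ26ad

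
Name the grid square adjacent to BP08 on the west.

AP98

Longitude square 0; −1 → -1, wraps to 9, carry into field.
Longitude field B = 1; −1 → 0 = A.
The latitude characters are unchanged.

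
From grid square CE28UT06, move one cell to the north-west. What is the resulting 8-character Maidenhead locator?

CE28tt97

Longitude extended square 0; −1 → -1, wraps to 9, carry into subsquare.
Longitude subsquare u = 20; −1 → 19 = t.
Latitude extended square 6; +1 → 7.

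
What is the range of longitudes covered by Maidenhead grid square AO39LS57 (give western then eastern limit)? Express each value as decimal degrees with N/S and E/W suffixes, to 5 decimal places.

Field A=0, O=14: +0·20° lon, +14·10° lat → SW at lon -180°, lat 50°.
Square 3, 9: +3·2° lon, +9·1° lat → SW at lon -174°, lat 59°.
Subsquare l=11, s=18: +11·0.0833333° lon, +18·0.0416667° lat → SW at lon -173.083°, lat 59.75°.
Extended square 5, 7: +5·0.00833333° lon, +7·0.00416667° lat → SW at lon -173.042°, lat 59.7792°.
Cell spans 0.00833333° lon × 0.00416667° lat.
west 173.04167° W, east 173.03333° W.

173.04167° W, 173.03333° W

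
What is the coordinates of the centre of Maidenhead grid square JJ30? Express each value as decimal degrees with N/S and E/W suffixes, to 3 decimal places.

0.500° N, 7.000° E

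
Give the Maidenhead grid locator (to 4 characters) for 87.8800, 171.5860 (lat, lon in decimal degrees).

RR57

Add 180° to longitude and 90° to latitude: 351.59, 177.88.
Field: 351.59/20 → 17 → R, 177.88/10 → 17 → R; chars RR.
Square: 11.59/2 → 5, 7.88/1 → 7; chars 57.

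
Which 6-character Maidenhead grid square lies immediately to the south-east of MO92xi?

Longitude subsquare x = 23; +1 → 24, wraps to 0 = a, carry into square.
Longitude square 9; +1 → 10, wraps to 0, carry into field.
Longitude field M = 12; +1 → 13 = N.
Latitude subsquare i = 8; −1 → 7 = h.

NO02ah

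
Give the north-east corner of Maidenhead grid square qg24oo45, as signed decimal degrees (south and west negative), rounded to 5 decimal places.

Field Q=16, G=6: +16·20° lon, +6·10° lat → SW at lon 140°, lat -30°.
Square 2, 4: +2·2° lon, +4·1° lat → SW at lon 144°, lat -26°.
Subsquare o=14, o=14: +14·0.0833333° lon, +14·0.0416667° lat → SW at lon 145.167°, lat -25.4167°.
Extended square 4, 5: +4·0.00833333° lon, +5·0.00416667° lat → SW at lon 145.2°, lat -25.3958°.
Cell spans 0.00833333° lon × 0.00416667° lat. NE corner is SW corner plus one full cell.
latitude -25.39167, longitude 145.20833.

-25.39167, 145.20833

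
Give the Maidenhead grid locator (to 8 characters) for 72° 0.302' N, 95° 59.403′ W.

Offset from 180°W / 90°S: lon 84.00995°, lat 162.00503°.
Field (20°×10°, letters A–R): 84.00995/20 → 4 → E, 162.00503/10 → 16 → Q; chars EQ.
Square (2°×1°, digits 0–9): 4.00995/2 → 2, 2.00503/1 → 2; chars 22.
Subsquare (5′×2.5′, letters a–x): 0.00995/0.0833333 → 0 → a, 0.00503/0.0416667 → 0 → a; chars aa.
Extended square (30″×15″, digits 0–9): 0.00995/0.00833333 → 1, 0.00503/0.00416667 → 1; chars 11.

EQ22aa11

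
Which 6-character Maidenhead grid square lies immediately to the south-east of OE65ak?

OE65bj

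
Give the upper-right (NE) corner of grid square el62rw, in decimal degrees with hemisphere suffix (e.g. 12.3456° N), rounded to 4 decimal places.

22.9583° N, 86.5000° W

Field E=4, L=11: +4·20° lon, +11·10° lat → SW at lon -100°, lat 20°.
Square 6, 2: +6·2° lon, +2·1° lat → SW at lon -88°, lat 22°.
Subsquare r=17, w=22: +17·0.0833333° lon, +22·0.0416667° lat → SW at lon -86.5833°, lat 22.9167°.
Cell spans 0.0833333° lon × 0.0416667° lat. NE corner is SW corner plus one full cell.
latitude 22.9583° N, longitude 86.5000° W.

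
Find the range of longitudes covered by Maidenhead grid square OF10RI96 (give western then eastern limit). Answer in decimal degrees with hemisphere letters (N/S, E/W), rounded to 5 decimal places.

Field O=14, F=5: +14·20° lon, +5·10° lat → SW at lon 100°, lat -40°.
Square 1, 0: +1·2° lon, +0·1° lat → SW at lon 102°, lat -40°.
Subsquare r=17, i=8: +17·0.0833333° lon, +8·0.0416667° lat → SW at lon 103.417°, lat -39.6667°.
Extended square 9, 6: +9·0.00833333° lon, +6·0.00416667° lat → SW at lon 103.492°, lat -39.6417°.
Cell spans 0.00833333° lon × 0.00416667° lat.
west 103.49167° E, east 103.50000° E.

103.49167° E, 103.50000° E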